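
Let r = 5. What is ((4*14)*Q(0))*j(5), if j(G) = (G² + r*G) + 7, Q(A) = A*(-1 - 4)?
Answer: 0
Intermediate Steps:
Q(A) = -5*A (Q(A) = A*(-5) = -5*A)
j(G) = 7 + G² + 5*G (j(G) = (G² + 5*G) + 7 = 7 + G² + 5*G)
((4*14)*Q(0))*j(5) = ((4*14)*(-5*0))*(7 + 5² + 5*5) = (56*0)*(7 + 25 + 25) = 0*57 = 0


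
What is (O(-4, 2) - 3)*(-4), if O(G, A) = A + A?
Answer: -4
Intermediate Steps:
O(G, A) = 2*A
(O(-4, 2) - 3)*(-4) = (2*2 - 3)*(-4) = (4 - 3)*(-4) = 1*(-4) = -4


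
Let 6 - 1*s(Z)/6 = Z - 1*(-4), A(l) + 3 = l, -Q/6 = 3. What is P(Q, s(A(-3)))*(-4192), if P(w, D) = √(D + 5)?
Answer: -4192*√53 ≈ -30518.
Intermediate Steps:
Q = -18 (Q = -6*3 = -18)
A(l) = -3 + l
s(Z) = 12 - 6*Z (s(Z) = 36 - 6*(Z - 1*(-4)) = 36 - 6*(Z + 4) = 36 - 6*(4 + Z) = 36 + (-24 - 6*Z) = 12 - 6*Z)
P(w, D) = √(5 + D)
P(Q, s(A(-3)))*(-4192) = √(5 + (12 - 6*(-3 - 3)))*(-4192) = √(5 + (12 - 6*(-6)))*(-4192) = √(5 + (12 + 36))*(-4192) = √(5 + 48)*(-4192) = √53*(-4192) = -4192*√53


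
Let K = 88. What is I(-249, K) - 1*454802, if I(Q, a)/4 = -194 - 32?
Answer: -455706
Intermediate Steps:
I(Q, a) = -904 (I(Q, a) = 4*(-194 - 32) = 4*(-226) = -904)
I(-249, K) - 1*454802 = -904 - 1*454802 = -904 - 454802 = -455706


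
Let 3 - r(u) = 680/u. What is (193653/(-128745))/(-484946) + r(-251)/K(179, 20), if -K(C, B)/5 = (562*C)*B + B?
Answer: 4439023636781/1751655224487329700 ≈ 2.5342e-6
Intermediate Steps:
K(C, B) = -5*B - 2810*B*C (K(C, B) = -5*((562*C)*B + B) = -5*(562*B*C + B) = -5*(B + 562*B*C) = -5*B - 2810*B*C)
r(u) = 3 - 680/u
(193653/(-128745))/(-484946) + r(-251)/K(179, 20) = (193653/(-128745))/(-484946) + (3 - 680/(-251))/((-5*20*(1 + 562*179))) = (193653*(-1/128745))*(-1/484946) + (3 - 680*(-1/251))/((-5*20*(1 + 100598))) = -21517/14305*(-1/484946) + (3 + 680/251)/((-5*20*100599)) = 21517/6937152530 + (1433/251)/(-10059900) = 21517/6937152530 + (1433/251)*(-1/10059900) = 21517/6937152530 - 1433/2525034900 = 4439023636781/1751655224487329700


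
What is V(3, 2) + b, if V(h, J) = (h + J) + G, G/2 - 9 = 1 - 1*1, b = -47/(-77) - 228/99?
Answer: 4922/231 ≈ 21.307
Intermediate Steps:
b = -391/231 (b = -47*(-1/77) - 228*1/99 = 47/77 - 76/33 = -391/231 ≈ -1.6926)
G = 18 (G = 18 + 2*(1 - 1*1) = 18 + 2*(1 - 1) = 18 + 2*0 = 18 + 0 = 18)
V(h, J) = 18 + J + h (V(h, J) = (h + J) + 18 = (J + h) + 18 = 18 + J + h)
V(3, 2) + b = (18 + 2 + 3) - 391/231 = 23 - 391/231 = 4922/231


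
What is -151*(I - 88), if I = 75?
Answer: 1963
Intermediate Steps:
-151*(I - 88) = -151*(75 - 88) = -151*(-13) = 1963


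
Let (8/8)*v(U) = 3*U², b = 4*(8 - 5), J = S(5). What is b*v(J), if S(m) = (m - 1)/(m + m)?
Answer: 144/25 ≈ 5.7600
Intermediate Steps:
S(m) = (-1 + m)/(2*m) (S(m) = (-1 + m)/((2*m)) = (-1 + m)*(1/(2*m)) = (-1 + m)/(2*m))
J = ⅖ (J = (½)*(-1 + 5)/5 = (½)*(⅕)*4 = ⅖ ≈ 0.40000)
b = 12 (b = 4*3 = 12)
v(U) = 3*U²
b*v(J) = 12*(3*(⅖)²) = 12*(3*(4/25)) = 12*(12/25) = 144/25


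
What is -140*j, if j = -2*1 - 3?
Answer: 700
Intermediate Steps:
j = -5 (j = -2 - 3 = -5)
-140*j = -140*(-5) = 700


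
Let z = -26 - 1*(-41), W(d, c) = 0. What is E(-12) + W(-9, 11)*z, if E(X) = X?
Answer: -12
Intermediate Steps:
z = 15 (z = -26 + 41 = 15)
E(-12) + W(-9, 11)*z = -12 + 0*15 = -12 + 0 = -12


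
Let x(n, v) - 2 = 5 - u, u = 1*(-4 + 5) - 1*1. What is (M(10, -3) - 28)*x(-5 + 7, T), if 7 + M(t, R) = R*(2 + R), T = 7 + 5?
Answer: -224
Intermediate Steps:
T = 12
u = 0 (u = 1*1 - 1 = 1 - 1 = 0)
M(t, R) = -7 + R*(2 + R)
x(n, v) = 7 (x(n, v) = 2 + (5 - 1*0) = 2 + (5 + 0) = 2 + 5 = 7)
(M(10, -3) - 28)*x(-5 + 7, T) = ((-7 + (-3)² + 2*(-3)) - 28)*7 = ((-7 + 9 - 6) - 28)*7 = (-4 - 28)*7 = -32*7 = -224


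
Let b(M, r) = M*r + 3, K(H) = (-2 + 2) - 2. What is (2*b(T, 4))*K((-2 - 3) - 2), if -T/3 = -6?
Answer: -300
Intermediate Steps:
T = 18 (T = -3*(-6) = 18)
K(H) = -2 (K(H) = 0 - 2 = -2)
b(M, r) = 3 + M*r
(2*b(T, 4))*K((-2 - 3) - 2) = (2*(3 + 18*4))*(-2) = (2*(3 + 72))*(-2) = (2*75)*(-2) = 150*(-2) = -300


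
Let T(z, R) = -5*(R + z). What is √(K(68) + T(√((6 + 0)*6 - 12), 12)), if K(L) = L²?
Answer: √(4564 - 10*√6) ≈ 67.376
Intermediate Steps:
T(z, R) = -5*R - 5*z
√(K(68) + T(√((6 + 0)*6 - 12), 12)) = √(68² + (-5*12 - 5*√((6 + 0)*6 - 12))) = √(4624 + (-60 - 5*√(6*6 - 12))) = √(4624 + (-60 - 5*√(36 - 12))) = √(4624 + (-60 - 10*√6)) = √(4564 - 10*√6)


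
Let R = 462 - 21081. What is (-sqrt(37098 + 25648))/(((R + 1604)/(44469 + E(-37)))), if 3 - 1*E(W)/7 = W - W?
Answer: 8898*sqrt(62746)/3803 ≈ 586.08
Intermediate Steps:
E(W) = 21 (E(W) = 21 - 7*(W - W) = 21 - 7*0 = 21 + 0 = 21)
R = -20619
(-sqrt(37098 + 25648))/(((R + 1604)/(44469 + E(-37)))) = (-sqrt(37098 + 25648))/(((-20619 + 1604)/(44469 + 21))) = (-sqrt(62746))/((-19015/44490)) = (-sqrt(62746))/((-19015*1/44490)) = (-sqrt(62746))/(-3803/8898) = -sqrt(62746)*(-8898/3803) = 8898*sqrt(62746)/3803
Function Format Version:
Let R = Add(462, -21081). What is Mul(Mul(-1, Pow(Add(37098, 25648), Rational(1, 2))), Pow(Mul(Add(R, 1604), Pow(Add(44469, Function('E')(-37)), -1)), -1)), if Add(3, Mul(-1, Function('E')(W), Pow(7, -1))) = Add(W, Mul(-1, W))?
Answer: Mul(Rational(8898, 3803), Pow(62746, Rational(1, 2))) ≈ 586.08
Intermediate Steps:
Function('E')(W) = 21 (Function('E')(W) = Add(21, Mul(-7, Add(W, Mul(-1, W)))) = Add(21, Mul(-7, 0)) = Add(21, 0) = 21)
R = -20619
Mul(Mul(-1, Pow(Add(37098, 25648), Rational(1, 2))), Pow(Mul(Add(R, 1604), Pow(Add(44469, Function('E')(-37)), -1)), -1)) = Mul(Mul(-1, Pow(Add(37098, 25648), Rational(1, 2))), Pow(Mul(Add(-20619, 1604), Pow(Add(44469, 21), -1)), -1)) = Mul(Mul(-1, Pow(62746, Rational(1, 2))), Pow(Mul(-19015, Pow(44490, -1)), -1)) = Mul(Mul(-1, Pow(62746, Rational(1, 2))), Pow(Mul(-19015, Rational(1, 44490)), -1)) = Mul(Mul(-1, Pow(62746, Rational(1, 2))), Pow(Rational(-3803, 8898), -1)) = Mul(Mul(-1, Pow(62746, Rational(1, 2))), Rational(-8898, 3803)) = Mul(Rational(8898, 3803), Pow(62746, Rational(1, 2)))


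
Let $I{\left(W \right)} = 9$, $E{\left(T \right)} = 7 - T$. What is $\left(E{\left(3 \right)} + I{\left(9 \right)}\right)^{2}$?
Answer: $169$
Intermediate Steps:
$\left(E{\left(3 \right)} + I{\left(9 \right)}\right)^{2} = \left(\left(7 - 3\right) + 9\right)^{2} = \left(4 + 9\right)^{2} = 13^{2} = 169$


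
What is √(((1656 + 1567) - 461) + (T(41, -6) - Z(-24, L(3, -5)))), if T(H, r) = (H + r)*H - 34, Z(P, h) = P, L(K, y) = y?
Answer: √4187 ≈ 64.707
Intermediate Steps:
T(H, r) = -34 + H*(H + r) (T(H, r) = H*(H + r) - 34 = -34 + H*(H + r))
√(((1656 + 1567) - 461) + (T(41, -6) - Z(-24, L(3, -5)))) = √(((1656 + 1567) - 461) + ((-34 + 41² + 41*(-6)) - 1*(-24))) = √((3223 - 461) + ((-34 + 1681 - 246) + 24)) = √(2762 + (1401 + 24)) = √(2762 + 1425) = √4187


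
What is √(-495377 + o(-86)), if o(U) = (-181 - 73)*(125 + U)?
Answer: I*√505283 ≈ 710.83*I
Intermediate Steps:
o(U) = -31750 - 254*U (o(U) = -254*(125 + U) = -31750 - 254*U)
√(-495377 + o(-86)) = √(-495377 + (-31750 - 254*(-86))) = √(-495377 + (-31750 + 21844)) = √(-495377 - 9906) = √(-505283) = I*√505283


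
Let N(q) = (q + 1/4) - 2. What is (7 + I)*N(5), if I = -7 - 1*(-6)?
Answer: 39/2 ≈ 19.500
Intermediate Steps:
I = -1 (I = -7 + 6 = -1)
N(q) = -7/4 + q (N(q) = (q + 1/4) - 2 = (1/4 + q) - 2 = -7/4 + q)
(7 + I)*N(5) = (7 - 1)*(-7/4 + 5) = 6*(13/4) = 39/2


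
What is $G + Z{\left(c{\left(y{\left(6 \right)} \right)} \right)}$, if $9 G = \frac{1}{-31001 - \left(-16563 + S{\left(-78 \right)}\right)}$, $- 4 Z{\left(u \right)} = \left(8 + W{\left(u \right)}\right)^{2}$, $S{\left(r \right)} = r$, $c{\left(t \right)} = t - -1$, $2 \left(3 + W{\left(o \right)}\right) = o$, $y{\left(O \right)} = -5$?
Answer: $- \frac{290791}{129240} \approx -2.25$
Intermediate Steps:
$W{\left(o \right)} = -3 + \frac{o}{2}$
$c{\left(t \right)} = 1 + t$ ($c{\left(t \right)} = t + 1 = 1 + t$)
$Z{\left(u \right)} = - \frac{\left(5 + \frac{u}{2}\right)^{2}}{4}$ ($Z{\left(u \right)} = - \frac{\left(8 + \left(-3 + \frac{u}{2}\right)\right)^{2}}{4} = - \frac{\left(5 + \frac{u}{2}\right)^{2}}{4}$)
$G = - \frac{1}{129240}$ ($G = \frac{1}{9 \left(-31001 + \left(16563 - -78\right)\right)} = \frac{1}{9 \left(-31001 + \left(16563 + 78\right)\right)} = \frac{1}{9 \left(-31001 + 16641\right)} = \frac{1}{9 \left(-14360\right)} = \frac{1}{9} \left(- \frac{1}{14360}\right) = - \frac{1}{129240} \approx -7.7375 \cdot 10^{-6}$)
$G + Z{\left(c{\left(y{\left(6 \right)} \right)} \right)} = - \frac{1}{129240} - \frac{\left(10 + \left(1 - 5\right)\right)^{2}}{16} = - \frac{1}{129240} - \frac{\left(10 - 4\right)^{2}}{16} = - \frac{1}{129240} - \frac{6^{2}}{16} = - \frac{1}{129240} - \frac{9}{4} = - \frac{290791}{129240}$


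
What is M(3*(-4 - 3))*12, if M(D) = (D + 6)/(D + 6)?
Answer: 12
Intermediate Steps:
M(D) = 1 (M(D) = (6 + D)/(6 + D) = 1)
M(3*(-4 - 3))*12 = 1*12 = 12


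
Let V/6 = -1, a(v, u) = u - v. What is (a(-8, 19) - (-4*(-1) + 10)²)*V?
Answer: 1014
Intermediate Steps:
V = -6 (V = 6*(-1) = -6)
(a(-8, 19) - (-4*(-1) + 10)²)*V = ((19 - 1*(-8)) - (-4*(-1) + 10)²)*(-6) = ((19 + 8) - (4 + 10)²)*(-6) = (27 - 1*14²)*(-6) = (27 - 1*196)*(-6) = (27 - 196)*(-6) = -169*(-6) = 1014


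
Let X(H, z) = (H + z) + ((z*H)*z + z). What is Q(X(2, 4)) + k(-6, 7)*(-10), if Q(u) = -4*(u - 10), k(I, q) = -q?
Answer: -58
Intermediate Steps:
X(H, z) = H + 2*z + H*z**2 (X(H, z) = (H + z) + ((H*z)*z + z) = (H + z) + (H*z**2 + z) = (H + z) + (z + H*z**2) = H + 2*z + H*z**2)
Q(u) = 40 - 4*u (Q(u) = -4*(-10 + u) = 40 - 4*u)
Q(X(2, 4)) + k(-6, 7)*(-10) = (40 - 4*(2 + 2*4 + 2*4**2)) - 1*7*(-10) = (40 - 4*(2 + 8 + 2*16)) - 7*(-10) = (40 - 4*(2 + 8 + 32)) + 70 = (40 - 4*42) + 70 = (40 - 168) + 70 = -128 + 70 = -58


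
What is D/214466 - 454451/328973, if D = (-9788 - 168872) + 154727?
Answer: -15048228425/10079074774 ≈ -1.4930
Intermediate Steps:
D = -23933 (D = -178660 + 154727 = -23933)
D/214466 - 454451/328973 = -23933/214466 - 454451/328973 = -23933*1/214466 - 454451*1/328973 = -3419/30638 - 454451/328973 = -15048228425/10079074774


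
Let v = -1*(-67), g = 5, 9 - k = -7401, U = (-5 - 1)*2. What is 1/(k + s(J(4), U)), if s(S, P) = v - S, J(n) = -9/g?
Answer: 5/37394 ≈ 0.00013371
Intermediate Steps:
U = -12 (U = -6*2 = -12)
k = 7410 (k = 9 - 1*(-7401) = 9 + 7401 = 7410)
J(n) = -9/5
v = 67
s(S, P) = 67 - S
1/(k + s(J(4), U)) = 1/(7410 + (67 - 1*(-9/5))) = 1/(7410 + (67 + 9/5)) = 1/(7410 + 344/5) = 1/(37394/5) = 5/37394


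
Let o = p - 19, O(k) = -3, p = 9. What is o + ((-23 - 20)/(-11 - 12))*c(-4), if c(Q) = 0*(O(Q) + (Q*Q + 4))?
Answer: -10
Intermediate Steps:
c(Q) = 0 (c(Q) = 0*(-3 + (Q*Q + 4)) = 0*(-3 + (Q**2 + 4)) = 0*(-3 + (4 + Q**2)) = 0*(1 + Q**2) = 0)
o = -10 (o = 9 - 19 = -10)
o + ((-23 - 20)/(-11 - 12))*c(-4) = -10 + ((-23 - 20)/(-11 - 12))*0 = -10 - 43/(-23)*0 = -10 - 43*(-1/23)*0 = -10 + (43/23)*0 = -10 + 0 = -10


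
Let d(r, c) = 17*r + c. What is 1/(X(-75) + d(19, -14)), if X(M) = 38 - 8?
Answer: 1/339 ≈ 0.0029499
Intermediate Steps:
d(r, c) = c + 17*r
X(M) = 30
1/(X(-75) + d(19, -14)) = 1/(30 + (-14 + 17*19)) = 1/(30 + (-14 + 323)) = 1/(30 + 309) = 1/339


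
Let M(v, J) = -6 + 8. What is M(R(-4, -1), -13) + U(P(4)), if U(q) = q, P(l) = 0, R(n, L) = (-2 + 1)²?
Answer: 2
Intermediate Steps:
R(n, L) = 1 (R(n, L) = (-1)² = 1)
M(v, J) = 2
M(R(-4, -1), -13) + U(P(4)) = 2 + 0 = 2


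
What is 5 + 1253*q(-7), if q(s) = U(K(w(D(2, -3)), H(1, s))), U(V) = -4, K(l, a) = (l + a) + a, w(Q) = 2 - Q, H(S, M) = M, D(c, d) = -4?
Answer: -5007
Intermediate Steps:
K(l, a) = l + 2*a (K(l, a) = (a + l) + a = l + 2*a)
q(s) = -4
5 + 1253*q(-7) = 5 + 1253*(-4) = 5 - 5012 = -5007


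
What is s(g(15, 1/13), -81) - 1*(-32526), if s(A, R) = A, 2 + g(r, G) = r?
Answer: 32539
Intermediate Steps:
g(r, G) = -2 + r
s(g(15, 1/13), -81) - 1*(-32526) = (-2 + 15) - 1*(-32526) = 13 + 32526 = 32539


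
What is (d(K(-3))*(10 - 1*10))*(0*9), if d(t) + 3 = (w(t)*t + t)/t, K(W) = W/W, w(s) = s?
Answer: 0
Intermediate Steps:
K(W) = 1
d(t) = -3 + (t + t²)/t (d(t) = -3 + (t*t + t)/t = -3 + (t² + t)/t = -3 + (t + t²)/t)
(d(K(-3))*(10 - 1*10))*(0*9) = ((-2 + 1)*(10 - 1*10))*(0*9) = -(10 - 10)*0 = -1*0*0 = 0*0 = 0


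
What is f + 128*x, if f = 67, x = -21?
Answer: -2621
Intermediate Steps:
f + 128*x = 67 + 128*(-21) = 67 - 2688 = -2621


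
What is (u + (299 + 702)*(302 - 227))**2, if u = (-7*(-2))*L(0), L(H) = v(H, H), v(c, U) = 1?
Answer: 5638357921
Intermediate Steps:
L(H) = 1
u = 14 (u = -7*(-2)*1 = 14*1 = 14)
(u + (299 + 702)*(302 - 227))**2 = (14 + (299 + 702)*(302 - 227))**2 = (14 + 1001*75)**2 = (14 + 75075)**2 = 75089**2 = 5638357921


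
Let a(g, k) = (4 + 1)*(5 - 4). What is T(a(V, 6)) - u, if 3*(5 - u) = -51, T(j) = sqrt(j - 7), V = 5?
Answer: -22 + I*sqrt(2) ≈ -22.0 + 1.4142*I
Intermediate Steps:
a(g, k) = 5 (a(g, k) = 5*1 = 5)
T(j) = sqrt(-7 + j)
u = 22 (u = 5 - 1/3*(-51) = 5 + 17 = 22)
T(a(V, 6)) - u = sqrt(-7 + 5) - 1*22 = sqrt(-2) - 22 = I*sqrt(2) - 22 = -22 + I*sqrt(2)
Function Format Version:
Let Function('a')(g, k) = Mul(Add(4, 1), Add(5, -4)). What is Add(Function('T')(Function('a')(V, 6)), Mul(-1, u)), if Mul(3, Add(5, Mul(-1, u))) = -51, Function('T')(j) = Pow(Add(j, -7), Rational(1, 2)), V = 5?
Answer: Add(-22, Mul(I, Pow(2, Rational(1, 2)))) ≈ Add(-22.000, Mul(1.4142, I))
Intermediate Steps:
Function('a')(g, k) = 5 (Function('a')(g, k) = Mul(5, 1) = 5)
Function('T')(j) = Pow(Add(-7, j), Rational(1, 2))
u = 22 (u = Add(5, Mul(Rational(-1, 3), -51)) = Add(5, 17) = 22)
Add(Function('T')(Function('a')(V, 6)), Mul(-1, u)) = Add(Pow(Add(-7, 5), Rational(1, 2)), Mul(-1, 22)) = Add(Pow(-2, Rational(1, 2)), -22) = Add(Mul(I, Pow(2, Rational(1, 2))), -22) = Add(-22, Mul(I, Pow(2, Rational(1, 2))))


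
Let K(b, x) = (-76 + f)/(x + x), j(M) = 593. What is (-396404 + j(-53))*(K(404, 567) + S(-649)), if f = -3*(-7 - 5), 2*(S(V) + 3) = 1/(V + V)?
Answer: 196510618057/163548 ≈ 1.2015e+6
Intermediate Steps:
S(V) = -3 + 1/(4*V) (S(V) = -3 + 1/(2*(V + V)) = -3 + 1/(2*((2*V))) = -3 + (1/(2*V))/2 = -3 + 1/(4*V))
f = 36 (f = -3*(-12) = 36)
K(b, x) = -20/x (K(b, x) = (-76 + 36)/(x + x) = -40*1/(2*x) = -20/x)
(-396404 + j(-53))*(K(404, 567) + S(-649)) = (-396404 + 593)*(-20/567 + (-3 + (¼)/(-649))) = -395811*(-20*1/567 + (-3 + (¼)*(-1/649))) = -395811*(-20/567 + (-3 - 1/2596)) = -395811*(-20/567 - 7789/2596) = -395811*(-4468283/1471932) = 196510618057/163548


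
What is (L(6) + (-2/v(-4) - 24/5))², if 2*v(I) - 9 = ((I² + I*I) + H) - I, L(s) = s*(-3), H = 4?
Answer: 31427236/60025 ≈ 523.57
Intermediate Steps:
L(s) = -3*s
v(I) = 13/2 + I² - I/2 (v(I) = 9/2 + (((I² + I*I) + 4) - I)/2 = 9/2 + (((I² + I²) + 4) - I)/2 = 9/2 + ((2*I² + 4) - I)/2 = 9/2 + ((4 + 2*I²) - I)/2 = 9/2 + (4 - I + 2*I²)/2 = 9/2 + (2 + I² - I/2) = 13/2 + I² - I/2)
(L(6) + (-2/v(-4) - 24/5))² = (-3*6 + (-2/(13/2 + (-4)² - ½*(-4)) - 24/5))² = (-18 + (-2/(13/2 + 16 + 2) - 24*⅕))² = (-18 + (-2/49/2 - 24/5))² = (-18 + (-2*2/49 - 24/5))² = (-18 + (-4/49 - 24/5))² = (-18 - 1196/245)² = (-5606/245)² = 31427236/60025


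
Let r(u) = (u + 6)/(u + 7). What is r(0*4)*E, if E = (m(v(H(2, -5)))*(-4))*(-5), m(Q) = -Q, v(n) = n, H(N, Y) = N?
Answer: -240/7 ≈ -34.286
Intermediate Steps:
r(u) = (6 + u)/(7 + u)
E = -40 (E = (-1*2*(-4))*(-5) = -2*(-4)*(-5) = 8*(-5) = -40)
r(0*4)*E = ((6 + 0*4)/(7 + 0*4))*(-40) = ((6 + 0)/(7 + 0))*(-40) = (6/7)*(-40) = -240/7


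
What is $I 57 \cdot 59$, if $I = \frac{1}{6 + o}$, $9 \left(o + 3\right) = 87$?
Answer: $\frac{531}{2} \approx 265.5$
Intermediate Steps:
$o = \frac{20}{3}$ ($o = -3 + \frac{1}{9} \cdot 87 = -3 + \frac{29}{3} = \frac{20}{3} \approx 6.6667$)
$I = \frac{3}{38}$ ($I = \frac{1}{6 + \frac{20}{3}} = \frac{1}{\frac{38}{3}} = \frac{3}{38} \approx 0.078947$)
$I 57 \cdot 59 = \frac{3}{38} \cdot 57 \cdot 59 = \frac{9}{2} \cdot 59 = \frac{531}{2}$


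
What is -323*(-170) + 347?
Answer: 55257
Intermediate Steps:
-323*(-170) + 347 = 54910 + 347 = 55257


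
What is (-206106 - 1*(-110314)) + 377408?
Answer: 281616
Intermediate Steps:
(-206106 - 1*(-110314)) + 377408 = (-206106 + 110314) + 377408 = -95792 + 377408 = 281616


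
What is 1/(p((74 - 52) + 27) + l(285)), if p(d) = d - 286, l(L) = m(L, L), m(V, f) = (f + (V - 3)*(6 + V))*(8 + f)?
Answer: 1/24127434 ≈ 4.1447e-8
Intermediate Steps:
m(V, f) = (8 + f)*(f + (-3 + V)*(6 + V)) (m(V, f) = (f + (-3 + V)*(6 + V))*(8 + f) = (8 + f)*(f + (-3 + V)*(6 + V)))
l(L) = -144 + L**3 + 12*L**2 + 14*L (l(L) = -144 + L**2 - 10*L + 8*L**2 + 24*L + L*L**2 + 3*L*L = -144 + L**2 - 10*L + 8*L**2 + 24*L + L**3 + 3*L**2 = -144 + L**3 + 12*L**2 + 14*L)
p(d) = -286 + d
1/(p((74 - 52) + 27) + l(285)) = 1/((-286 + ((74 - 52) + 27)) + (-144 + 285**3 + 12*285**2 + 14*285)) = 1/((-286 + (22 + 27)) + (-144 + 23149125 + 12*81225 + 3990)) = 1/((-286 + 49) + (-144 + 23149125 + 974700 + 3990)) = 1/(-237 + 24127671) = 1/24127434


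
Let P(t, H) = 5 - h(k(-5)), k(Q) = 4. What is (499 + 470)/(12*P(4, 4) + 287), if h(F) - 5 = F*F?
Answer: 51/5 ≈ 10.200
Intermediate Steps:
h(F) = 5 + F**2 (h(F) = 5 + F*F = 5 + F**2)
P(t, H) = -16 (P(t, H) = 5 - (5 + 4**2) = 5 - (5 + 16) = 5 - 1*21 = 5 - 21 = -16)
(499 + 470)/(12*P(4, 4) + 287) = (499 + 470)/(12*(-16) + 287) = 969/(-192 + 287) = 969/95 = 969*(1/95) = 51/5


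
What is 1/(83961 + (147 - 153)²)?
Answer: 1/83997 ≈ 1.1905e-5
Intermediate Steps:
1/(83961 + (147 - 153)²) = 1/(83961 + (-6)²) = 1/(83961 + 36) = 1/83997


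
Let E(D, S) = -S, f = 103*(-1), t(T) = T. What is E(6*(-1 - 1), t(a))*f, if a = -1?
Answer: -103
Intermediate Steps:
f = -103
E(6*(-1 - 1), t(a))*f = -1*(-1)*(-103) = 1*(-103) = -103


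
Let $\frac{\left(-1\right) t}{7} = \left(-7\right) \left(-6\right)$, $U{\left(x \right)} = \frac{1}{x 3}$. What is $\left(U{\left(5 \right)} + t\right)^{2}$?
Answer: $\frac{19439281}{225} \approx 86397.0$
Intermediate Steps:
$U{\left(x \right)} = \frac{1}{3 x}$ ($U{\left(x \right)} = \frac{1}{x} \frac{1}{3} = \frac{1}{3 x}$)
$t = -294$ ($t = - 7 \left(\left(-7\right) \left(-6\right)\right) = \left(-7\right) 42 = -294$)
$\left(U{\left(5 \right)} + t\right)^{2} = \left(\frac{1}{3 \cdot 5} - 294\right)^{2} = \left(\frac{1}{3} \cdot \frac{1}{5} - 294\right)^{2} = \left(\frac{1}{15} - 294\right)^{2} = \left(- \frac{4409}{15}\right)^{2} = \frac{19439281}{225}$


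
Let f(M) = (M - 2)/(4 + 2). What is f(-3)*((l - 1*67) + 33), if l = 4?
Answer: 25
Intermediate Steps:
f(M) = -⅓ + M/6 (f(M) = (-2 + M)/6 = (-2 + M)*(⅙) = -⅓ + M/6)
f(-3)*((l - 1*67) + 33) = (-⅓ + (⅙)*(-3))*((4 - 1*67) + 33) = (-⅓ - ½)*((4 - 67) + 33) = -5*(-63 + 33)/6 = -⅚*(-30) = 25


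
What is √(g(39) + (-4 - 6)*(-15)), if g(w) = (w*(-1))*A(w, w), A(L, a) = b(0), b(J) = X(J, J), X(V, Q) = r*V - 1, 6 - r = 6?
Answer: 3*√21 ≈ 13.748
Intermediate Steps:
r = 0 (r = 6 - 1*6 = 6 - 6 = 0)
X(V, Q) = -1 (X(V, Q) = 0*V - 1 = 0 - 1 = -1)
b(J) = -1
A(L, a) = -1
g(w) = w (g(w) = (w*(-1))*(-1) = -w*(-1) = w)
√(g(39) + (-4 - 6)*(-15)) = √(39 + (-4 - 6)*(-15)) = √(39 - 10*(-15)) = √(39 + 150) = √189 = 3*√21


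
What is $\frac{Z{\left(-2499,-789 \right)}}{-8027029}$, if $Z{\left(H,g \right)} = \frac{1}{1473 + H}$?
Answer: $\frac{1}{8235731754} \approx 1.2142 \cdot 10^{-10}$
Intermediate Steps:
$\frac{Z{\left(-2499,-789 \right)}}{-8027029} = \frac{1}{\left(1473 - 2499\right) \left(-8027029\right)} = \frac{1}{-1026} \left(- \frac{1}{8027029}\right) = \left(- \frac{1}{1026}\right) \left(- \frac{1}{8027029}\right) = \frac{1}{8235731754}$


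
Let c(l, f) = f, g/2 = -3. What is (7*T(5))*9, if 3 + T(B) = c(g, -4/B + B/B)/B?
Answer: -4662/25 ≈ -186.48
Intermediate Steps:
g = -6 (g = 2*(-3) = -6)
T(B) = -3 + (1 - 4/B)/B (T(B) = -3 + (-4/B + B/B)/B = -3 + (-4/B + 1)/B = -3 + (1 - 4/B)/B)
(7*T(5))*9 = (7*(-3 + 1/5 - 4/5²))*9 = (7*(-3 + ⅕ - 4*1/25))*9 = (7*(-3 + ⅕ - 4/25))*9 = (7*(-74/25))*9 = -518/25*9 = -4662/25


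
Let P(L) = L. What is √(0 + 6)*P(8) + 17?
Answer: 17 + 8*√6 ≈ 36.596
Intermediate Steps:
√(0 + 6)*P(8) + 17 = √(0 + 6)*8 + 17 = √6*8 + 17 = 8*√6 + 17 = 17 + 8*√6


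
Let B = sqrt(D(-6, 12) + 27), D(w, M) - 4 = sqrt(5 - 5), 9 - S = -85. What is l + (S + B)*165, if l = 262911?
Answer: 278421 + 165*sqrt(31) ≈ 2.7934e+5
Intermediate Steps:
S = 94 (S = 9 - 1*(-85) = 9 + 85 = 94)
D(w, M) = 4 (D(w, M) = 4 + sqrt(5 - 5) = 4 + sqrt(0) = 4 + 0 = 4)
B = sqrt(31) (B = sqrt(4 + 27) = sqrt(31) ≈ 5.5678)
l + (S + B)*165 = 262911 + (94 + sqrt(31))*165 = 262911 + (15510 + 165*sqrt(31)) = 278421 + 165*sqrt(31)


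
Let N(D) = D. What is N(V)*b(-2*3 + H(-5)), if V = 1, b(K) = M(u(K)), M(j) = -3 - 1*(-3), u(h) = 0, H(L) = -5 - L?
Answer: 0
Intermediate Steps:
M(j) = 0 (M(j) = -3 + 3 = 0)
b(K) = 0
N(V)*b(-2*3 + H(-5)) = 1*0 = 0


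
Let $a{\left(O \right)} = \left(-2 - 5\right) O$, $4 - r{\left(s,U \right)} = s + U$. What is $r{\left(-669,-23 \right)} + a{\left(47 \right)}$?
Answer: $367$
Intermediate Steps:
$r{\left(s,U \right)} = 4 - U - s$ ($r{\left(s,U \right)} = 4 - \left(s + U\right) = 4 - \left(U + s\right) = 4 - U - s$)
$a{\left(O \right)} = - 7 O$
$r{\left(-669,-23 \right)} + a{\left(47 \right)} = \left(4 - -23 - -669\right) - 329 = \left(4 + 23 + 669\right) - 329 = 696 - 329 = 367$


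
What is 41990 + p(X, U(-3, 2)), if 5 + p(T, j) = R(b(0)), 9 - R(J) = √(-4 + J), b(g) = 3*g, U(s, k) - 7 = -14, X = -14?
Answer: 41994 - 2*I ≈ 41994.0 - 2.0*I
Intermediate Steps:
U(s, k) = -7 (U(s, k) = 7 - 14 = -7)
R(J) = 9 - √(-4 + J)
p(T, j) = 4 - 2*I (p(T, j) = -5 + (9 - √(-4 + 3*0)) = -5 + (9 - √(-4 + 0)) = -5 + (9 - √(-4)) = -5 + (9 - 2*I) = 4 - 2*I)
41990 + p(X, U(-3, 2)) = 41990 + (4 - 2*I) = 41994 - 2*I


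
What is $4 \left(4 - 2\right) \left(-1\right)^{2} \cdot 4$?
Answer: $32$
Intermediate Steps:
$4 \left(4 - 2\right) \left(-1\right)^{2} \cdot 4 = 4 \cdot 2 \cdot 1 \cdot 4 = 8 \cdot 1 \cdot 4 = 8 \cdot 4 = 32$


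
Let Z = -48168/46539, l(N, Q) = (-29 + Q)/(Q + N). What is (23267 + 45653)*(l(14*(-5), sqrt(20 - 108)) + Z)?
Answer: -271262193540/6448237 - 1412860*I*sqrt(22)/1247 ≈ -42068.0 - 5314.3*I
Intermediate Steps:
l(N, Q) = (-29 + Q)/(N + Q)
Z = -5352/5171 (Z = -48168*1/46539 = -5352/5171 ≈ -1.0350)
(23267 + 45653)*(l(14*(-5), sqrt(20 - 108)) + Z) = (23267 + 45653)*((-29 + sqrt(20 - 108))/(14*(-5) + sqrt(20 - 108)) - 5352/5171) = 68920*((-29 + sqrt(-88))/(-70 + sqrt(-88)) - 5352/5171) = 68920*((-29 + 2*I*sqrt(22))/(-70 + 2*I*sqrt(22)) - 5352/5171) = 68920*(-5352/5171 + (-29 + 2*I*sqrt(22))/(-70 + 2*I*sqrt(22))) = -368859840/5171 + 68920*(-29 + 2*I*sqrt(22))/(-70 + 2*I*sqrt(22))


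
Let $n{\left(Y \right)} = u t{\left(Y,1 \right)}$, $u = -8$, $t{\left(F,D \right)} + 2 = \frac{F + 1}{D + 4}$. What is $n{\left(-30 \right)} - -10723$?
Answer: $\frac{53927}{5} \approx 10785.0$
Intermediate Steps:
$t{\left(F,D \right)} = -2 + \frac{1 + F}{4 + D}$ ($t{\left(F,D \right)} = -2 + \frac{F + 1}{D + 4} = -2 + \frac{1 + F}{4 + D}$)
$n{\left(Y \right)} = \frac{72}{5} - \frac{8 Y}{5}$ ($n{\left(Y \right)} = - 8 \frac{-7 + Y - 2}{4 + 1} = - 8 \frac{-7 + Y - 2}{5} = - 8 \frac{-9 + Y}{5} = - 8 \left(- \frac{9}{5} + \frac{Y}{5}\right) = \frac{72}{5} - \frac{8 Y}{5}$)
$n{\left(-30 \right)} - -10723 = \left(\frac{72}{5} - -48\right) - -10723 = \left(\frac{72}{5} + 48\right) + 10723 = \frac{312}{5} + 10723 = \frac{53927}{5}$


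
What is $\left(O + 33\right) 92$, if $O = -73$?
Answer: $-3680$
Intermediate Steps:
$\left(O + 33\right) 92 = \left(-73 + 33\right) 92 = \left(-40\right) 92 = -3680$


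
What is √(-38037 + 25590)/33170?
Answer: 3*I*√1383/33170 ≈ 0.0033635*I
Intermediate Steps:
√(-38037 + 25590)/33170 = √(-12447)*(1/33170) = (3*I*√1383)*(1/33170) = 3*I*√1383/33170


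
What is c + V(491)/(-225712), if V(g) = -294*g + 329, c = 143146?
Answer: 32309913977/225712 ≈ 1.4315e+5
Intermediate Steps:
V(g) = 329 - 294*g
c + V(491)/(-225712) = 143146 + (329 - 294*491)/(-225712) = 143146 + (329 - 144354)*(-1/225712) = 143146 - 144025*(-1/225712) = 143146 + 144025/225712 = 32309913977/225712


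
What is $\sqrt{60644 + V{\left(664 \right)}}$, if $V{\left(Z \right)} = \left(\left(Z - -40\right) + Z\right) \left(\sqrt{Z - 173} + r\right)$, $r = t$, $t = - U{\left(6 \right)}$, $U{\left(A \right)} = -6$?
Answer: $2 \sqrt{17213 + 342 \sqrt{491}} \approx 314.9$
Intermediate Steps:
$t = 6$ ($t = \left(-1\right) \left(-6\right) = 6$)
$r = 6$
$V{\left(Z \right)} = \left(6 + \sqrt{-173 + Z}\right) \left(40 + 2 Z\right)$ ($V{\left(Z \right)} = \left(\left(Z - -40\right) + Z\right) \left(\sqrt{Z - 173} + 6\right) = \left(\left(Z + 40\right) + Z\right) \left(\sqrt{-173 + Z} + 6\right) = \left(\left(40 + Z\right) + Z\right) \left(6 + \sqrt{-173 + Z}\right) = \left(40 + 2 Z\right) \left(6 + \sqrt{-173 + Z}\right) = \left(6 + \sqrt{-173 + Z}\right) \left(40 + 2 Z\right)$)
$\sqrt{60644 + V{\left(664 \right)}} = \sqrt{60644 + \left(240 + 12 \cdot 664 + 40 \sqrt{-173 + 664} + 2 \cdot 664 \sqrt{-173 + 664}\right)} = \sqrt{60644 + \left(240 + 7968 + 40 \sqrt{491} + 2 \cdot 664 \sqrt{491}\right)} = \sqrt{60644 + \left(240 + 7968 + 40 \sqrt{491} + 1328 \sqrt{491}\right)} = \sqrt{60644 + \left(8208 + 1368 \sqrt{491}\right)} = \sqrt{68852 + 1368 \sqrt{491}}$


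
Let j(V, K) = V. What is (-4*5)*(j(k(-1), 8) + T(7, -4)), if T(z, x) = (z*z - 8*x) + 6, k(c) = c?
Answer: -1720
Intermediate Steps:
T(z, x) = 6 + z² - 8*x (T(z, x) = (z² - 8*x) + 6 = 6 + z² - 8*x)
(-4*5)*(j(k(-1), 8) + T(7, -4)) = (-4*5)*(-1 + (6 + 7² - 8*(-4))) = -20*(-1 + (6 + 49 + 32)) = -20*(-1 + 87) = -20*86 = -1720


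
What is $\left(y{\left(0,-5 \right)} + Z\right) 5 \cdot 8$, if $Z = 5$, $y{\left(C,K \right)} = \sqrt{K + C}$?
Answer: $200 + 40 i \sqrt{5} \approx 200.0 + 89.443 i$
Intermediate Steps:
$y{\left(C,K \right)} = \sqrt{C + K}$
$\left(y{\left(0,-5 \right)} + Z\right) 5 \cdot 8 = \left(\sqrt{0 - 5} + 5\right) 5 \cdot 8 = \left(\sqrt{-5} + 5\right) 5 \cdot 8 = \left(i \sqrt{5} + 5\right) 5 \cdot 8 = \left(5 + i \sqrt{5}\right) 5 \cdot 8 = \left(25 + 5 i \sqrt{5}\right) 8 = 200 + 40 i \sqrt{5}$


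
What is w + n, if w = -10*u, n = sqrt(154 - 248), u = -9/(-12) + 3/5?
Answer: -27/2 + I*sqrt(94) ≈ -13.5 + 9.6954*I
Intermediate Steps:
u = 27/20 (u = -9*(-1/12) + 3*(1/5) = 3/4 + 3/5 = 27/20 ≈ 1.3500)
n = I*sqrt(94) (n = sqrt(-94) = I*sqrt(94) ≈ 9.6954*I)
w = -27/2 (w = -10*27/20 = -27/2 ≈ -13.500)
w + n = -27/2 + I*sqrt(94)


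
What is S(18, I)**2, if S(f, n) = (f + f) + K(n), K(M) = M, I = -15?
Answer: 441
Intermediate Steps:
S(f, n) = n + 2*f (S(f, n) = (f + f) + n = 2*f + n = n + 2*f)
S(18, I)**2 = (-15 + 2*18)**2 = (-15 + 36)**2 = 21**2 = 441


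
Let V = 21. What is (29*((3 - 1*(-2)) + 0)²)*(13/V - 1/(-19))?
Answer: 194300/399 ≈ 486.97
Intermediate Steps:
(29*((3 - 1*(-2)) + 0)²)*(13/V - 1/(-19)) = (29*((3 - 1*(-2)) + 0)²)*(13/21 - 1/(-19)) = (29*((3 + 2) + 0)²)*(13*(1/21) - 1*(-1/19)) = (29*(5 + 0)²)*(13/21 + 1/19) = (29*5²)*(268/399) = (29*25)*(268/399) = 725*(268/399) = 194300/399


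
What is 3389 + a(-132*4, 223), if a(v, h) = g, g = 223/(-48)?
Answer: 162449/48 ≈ 3384.4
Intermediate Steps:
g = -223/48 (g = 223*(-1/48) = -223/48 ≈ -4.6458)
a(v, h) = -223/48
3389 + a(-132*4, 223) = 3389 - 223/48 = 162449/48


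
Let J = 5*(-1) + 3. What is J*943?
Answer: -1886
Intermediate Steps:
J = -2 (J = -5 + 3 = -2)
J*943 = -2*943 = -1886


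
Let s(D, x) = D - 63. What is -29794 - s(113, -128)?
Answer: -29844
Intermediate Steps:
s(D, x) = -63 + D
-29794 - s(113, -128) = -29794 - (-63 + 113) = -29794 - 1*50 = -29794 - 50 = -29844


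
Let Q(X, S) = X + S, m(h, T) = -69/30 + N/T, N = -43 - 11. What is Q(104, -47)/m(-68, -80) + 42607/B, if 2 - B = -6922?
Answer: -2603453/90012 ≈ -28.923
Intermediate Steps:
N = -54 (N = -43 - 1*11 = -43 - 11 = -54)
B = 6924 (B = 2 - 1*(-6922) = 2 + 6922 = 6924)
m(h, T) = -23/10 - 54/T (m(h, T) = -69/30 - 54/T = -69*1/30 - 54/T = -23/10 - 54/T)
Q(X, S) = S + X
Q(104, -47)/m(-68, -80) + 42607/B = (-47 + 104)/(-23/10 - 54/(-80)) + 42607/6924 = 57/(-23/10 - 54*(-1/80)) + 42607*(1/6924) = 57/(-23/10 + 27/40) + 42607/6924 = 57/(-13/8) + 42607/6924 = 57*(-8/13) + 42607/6924 = -456/13 + 42607/6924 = -2603453/90012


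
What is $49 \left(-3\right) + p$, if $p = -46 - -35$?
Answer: $-158$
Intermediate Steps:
$p = -11$ ($p = -46 + 35 = -11$)
$49 \left(-3\right) + p = 49 \left(-3\right) - 11 = -147 - 11 = -158$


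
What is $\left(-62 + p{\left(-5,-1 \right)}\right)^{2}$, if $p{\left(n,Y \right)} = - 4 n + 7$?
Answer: $1225$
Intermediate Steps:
$p{\left(n,Y \right)} = 7 - 4 n$
$\left(-62 + p{\left(-5,-1 \right)}\right)^{2} = \left(-62 + \left(7 - -20\right)\right)^{2} = \left(-62 + \left(7 + 20\right)\right)^{2} = \left(-62 + 27\right)^{2} = \left(-35\right)^{2} = 1225$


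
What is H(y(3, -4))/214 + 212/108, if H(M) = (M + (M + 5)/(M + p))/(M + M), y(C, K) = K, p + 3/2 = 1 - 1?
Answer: 499669/254232 ≈ 1.9654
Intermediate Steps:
p = -3/2 (p = -3/2 + (1 - 1) = -3/2 + 0 = -3/2 ≈ -1.5000)
H(M) = (M + (5 + M)/(-3/2 + M))/(2*M) (H(M) = (M + (M + 5)/(M - 3/2))/(M + M) = (M + (5 + M)/(-3/2 + M))/((2*M)) = (M + (5 + M)/(-3/2 + M))*(1/(2*M)) = (M + (5 + M)/(-3/2 + M))/(2*M))
H(y(3, -4))/214 + 212/108 = ((5 + (-4)² - ½*(-4))/((-4)*(-3 + 2*(-4))))/214 + 212/108 = -(5 + 16 + 2)/(4*(-3 - 8))*(1/214) + 212*(1/108) = -¼*23/(-11)*(1/214) + 53/27 = -¼*(-1/11)*23*(1/214) + 53/27 = (23/44)*(1/214) + 53/27 = 23/9416 + 53/27 = 499669/254232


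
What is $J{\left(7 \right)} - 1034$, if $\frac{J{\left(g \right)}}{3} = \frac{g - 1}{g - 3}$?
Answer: $- \frac{2059}{2} \approx -1029.5$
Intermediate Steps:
$J{\left(g \right)} = \frac{3 \left(-1 + g\right)}{-3 + g}$ ($J{\left(g \right)} = 3 \frac{g - 1}{g - 3} = 3 \frac{-1 + g}{-3 + g} = \frac{3 \left(-1 + g\right)}{-3 + g}$)
$J{\left(7 \right)} - 1034 = \frac{3 \left(-1 + 7\right)}{-3 + 7} - 1034 = 3 \cdot \frac{1}{4} \cdot 6 - 1034 = \frac{9}{2} - 1034 = - \frac{2059}{2}$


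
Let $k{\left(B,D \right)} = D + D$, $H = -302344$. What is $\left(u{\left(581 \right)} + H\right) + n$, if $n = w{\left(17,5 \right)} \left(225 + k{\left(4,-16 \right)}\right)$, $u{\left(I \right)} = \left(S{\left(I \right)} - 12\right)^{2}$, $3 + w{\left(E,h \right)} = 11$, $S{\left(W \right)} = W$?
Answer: $22961$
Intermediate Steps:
$k{\left(B,D \right)} = 2 D$
$w{\left(E,h \right)} = 8$ ($w{\left(E,h \right)} = -3 + 11 = 8$)
$u{\left(I \right)} = \left(-12 + I\right)^{2}$ ($u{\left(I \right)} = \left(I - 12\right)^{2} = \left(-12 + I\right)^{2}$)
$n = 1544$ ($n = 8 \left(225 + 2 \left(-16\right)\right) = 8 \left(225 - 32\right) = 8 \cdot 193 = 1544$)
$\left(u{\left(581 \right)} + H\right) + n = \left(\left(-12 + 581\right)^{2} - 302344\right) + 1544 = \left(569^{2} - 302344\right) + 1544 = \left(323761 - 302344\right) + 1544 = 21417 + 1544 = 22961$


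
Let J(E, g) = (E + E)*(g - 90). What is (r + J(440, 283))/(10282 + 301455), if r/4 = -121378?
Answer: -315672/311737 ≈ -1.0126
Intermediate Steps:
r = -485512 (r = 4*(-121378) = -485512)
J(E, g) = 2*E*(-90 + g) (J(E, g) = (2*E)*(-90 + g) = 2*E*(-90 + g))
(r + J(440, 283))/(10282 + 301455) = (-485512 + 2*440*(-90 + 283))/(10282 + 301455) = (-485512 + 2*440*193)/311737 = (-485512 + 169840)*(1/311737) = -315672*1/311737 = -315672/311737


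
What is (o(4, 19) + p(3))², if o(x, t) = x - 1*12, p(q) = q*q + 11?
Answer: 144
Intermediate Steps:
p(q) = 11 + q² (p(q) = q² + 11 = 11 + q²)
o(x, t) = -12 + x (o(x, t) = x - 12 = -12 + x)
(o(4, 19) + p(3))² = ((-12 + 4) + (11 + 3²))² = (-8 + (11 + 9))² = (-8 + 20)² = 12² = 144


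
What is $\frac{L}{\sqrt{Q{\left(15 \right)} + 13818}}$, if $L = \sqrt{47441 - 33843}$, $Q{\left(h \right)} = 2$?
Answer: $\frac{\sqrt{46981090}}{6910} \approx 0.99194$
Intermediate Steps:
$L = \sqrt{13598} \approx 116.61$
$\frac{L}{\sqrt{Q{\left(15 \right)} + 13818}} = \frac{\sqrt{13598}}{\sqrt{2 + 13818}} = \frac{\sqrt{13598}}{\sqrt{13820}} = \frac{\sqrt{13598}}{2 \sqrt{3455}} = \sqrt{13598} \frac{\sqrt{3455}}{6910} = \frac{\sqrt{46981090}}{6910}$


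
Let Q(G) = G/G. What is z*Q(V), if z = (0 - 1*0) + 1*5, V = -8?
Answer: 5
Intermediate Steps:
Q(G) = 1
z = 5 (z = (0 + 0) + 5 = 0 + 5 = 5)
z*Q(V) = 5*1 = 5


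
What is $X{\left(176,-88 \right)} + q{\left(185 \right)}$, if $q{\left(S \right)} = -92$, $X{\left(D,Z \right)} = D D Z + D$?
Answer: $-2725804$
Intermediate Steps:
$X{\left(D,Z \right)} = D + Z D^{2}$ ($X{\left(D,Z \right)} = D^{2} Z + D = Z D^{2} + D = D + Z D^{2}$)
$X{\left(176,-88 \right)} + q{\left(185 \right)} = 176 \left(1 + 176 \left(-88\right)\right) - 92 = 176 \left(1 - 15488\right) - 92 = 176 \left(-15487\right) - 92 = -2725712 - 92 = -2725804$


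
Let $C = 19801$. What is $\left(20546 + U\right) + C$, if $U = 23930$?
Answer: $64277$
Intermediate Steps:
$\left(20546 + U\right) + C = \left(20546 + 23930\right) + 19801 = 44476 + 19801 = 64277$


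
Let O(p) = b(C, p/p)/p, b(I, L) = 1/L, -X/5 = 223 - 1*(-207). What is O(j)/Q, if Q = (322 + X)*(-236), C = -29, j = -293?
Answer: -1/126402544 ≈ -7.9112e-9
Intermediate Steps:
X = -2150 (X = -5*(223 - 1*(-207)) = -5*(223 + 207) = -5*430 = -2150)
O(p) = 1/p (O(p) = 1/(((p/p))*p) = 1/(1*p) = 1/p)
Q = 431408 (Q = (322 - 2150)*(-236) = -1828*(-236) = 431408)
O(j)/Q = 1/(-293*431408) = -1/293*1/431408 = -1/126402544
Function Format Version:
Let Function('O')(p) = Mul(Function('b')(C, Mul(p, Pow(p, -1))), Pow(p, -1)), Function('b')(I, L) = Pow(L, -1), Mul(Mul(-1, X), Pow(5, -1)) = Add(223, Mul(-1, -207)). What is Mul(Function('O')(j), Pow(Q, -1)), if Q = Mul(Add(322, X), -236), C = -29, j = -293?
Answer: Rational(-1, 126402544) ≈ -7.9112e-9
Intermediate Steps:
X = -2150 (X = Mul(-5, Add(223, Mul(-1, -207))) = Mul(-5, Add(223, 207)) = Mul(-5, 430) = -2150)
Function('O')(p) = Pow(p, -1) (Function('O')(p) = Mul(Pow(Mul(p, Pow(p, -1)), -1), Pow(p, -1)) = Mul(Pow(1, -1), Pow(p, -1)) = Mul(1, Pow(p, -1)) = Pow(p, -1))
Q = 431408 (Q = Mul(Add(322, -2150), -236) = Mul(-1828, -236) = 431408)
Mul(Function('O')(j), Pow(Q, -1)) = Mul(Pow(-293, -1), Pow(431408, -1)) = Mul(Rational(-1, 293), Rational(1, 431408)) = Rational(-1, 126402544)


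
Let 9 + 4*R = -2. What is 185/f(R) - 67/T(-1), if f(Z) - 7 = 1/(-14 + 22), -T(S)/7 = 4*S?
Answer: 37621/1596 ≈ 23.572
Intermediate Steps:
R = -11/4 (R = -9/4 + (1/4)*(-2) = -9/4 - 1/2 = -11/4 ≈ -2.7500)
T(S) = -28*S
f(Z) = 57/8 (f(Z) = 7 + 1/(-14 + 22) = 7 + 1/8 = 57/8)
185/f(R) - 67/T(-1) = 185/(57/8) - 67/((-28*(-1))) = 185*(8/57) - 67/28 = 1480/57 - 67*1/28 = 1480/57 - 67/28 = 37621/1596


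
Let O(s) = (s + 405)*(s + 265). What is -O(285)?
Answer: -379500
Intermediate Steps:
O(s) = (265 + s)*(405 + s) (O(s) = (405 + s)*(265 + s) = (265 + s)*(405 + s))
-O(285) = -(107325 + 285**2 + 670*285) = -(107325 + 81225 + 190950) = -1*379500 = -379500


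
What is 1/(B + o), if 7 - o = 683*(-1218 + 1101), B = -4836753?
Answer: -1/4756835 ≈ -2.1022e-7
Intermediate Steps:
o = 79918 (o = 7 - 683*(-1218 + 1101) = 7 - 683*(-117) = 7 - 1*(-79911) = 7 + 79911 = 79918)
1/(B + o) = 1/(-4836753 + 79918) = 1/(-4756835) = -1/4756835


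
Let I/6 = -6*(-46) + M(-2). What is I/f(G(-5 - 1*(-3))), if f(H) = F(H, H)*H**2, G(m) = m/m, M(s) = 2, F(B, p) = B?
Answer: 1668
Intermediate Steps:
G(m) = 1
I = 1668 (I = 6*(-6*(-46) + 2) = 6*(276 + 2) = 6*278 = 1668)
f(H) = H**3 (f(H) = H*H**2 = H**3)
I/f(G(-5 - 1*(-3))) = 1668/(1**3) = 1668/1 = 1668*1 = 1668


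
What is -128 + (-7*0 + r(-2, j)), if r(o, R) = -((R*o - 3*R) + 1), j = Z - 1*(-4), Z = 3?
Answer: -94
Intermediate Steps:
j = 7 (j = 3 - 1*(-4) = 3 + 4 = 7)
r(o, R) = -1 + 3*R - R*o (r(o, R) = -((-3*R + R*o) + 1) = -(1 - 3*R + R*o) = -1 + 3*R - R*o)
-128 + (-7*0 + r(-2, j)) = -128 + (-7*0 + (-1 + 3*7 - 1*7*(-2))) = -128 + (0 + (-1 + 21 + 14)) = -128 + (0 + 34) = -128 + 34 = -94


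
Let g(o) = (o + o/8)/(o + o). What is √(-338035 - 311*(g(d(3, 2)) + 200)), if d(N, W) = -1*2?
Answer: I*√6406559/4 ≈ 632.78*I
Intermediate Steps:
d(N, W) = -2
g(o) = 9/16 (g(o) = (o + o*(⅛))/((2*o)) = (o + o/8)*(1/(2*o)) = (9*o/8)*(1/(2*o)) = 9/16)
√(-338035 - 311*(g(d(3, 2)) + 200)) = √(-338035 - 311*(9/16 + 200)) = √(-338035 - 311*3209/16) = √(-338035 - 997999/16) = √(-6406559/16) = I*√6406559/4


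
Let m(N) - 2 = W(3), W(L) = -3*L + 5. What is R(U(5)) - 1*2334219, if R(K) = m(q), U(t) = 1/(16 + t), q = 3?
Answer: -2334221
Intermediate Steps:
W(L) = 5 - 3*L
m(N) = -2 (m(N) = 2 + (5 - 3*3) = 2 + (5 - 9) = 2 - 4 = -2)
R(K) = -2
R(U(5)) - 1*2334219 = -2 - 1*2334219 = -2 - 2334219 = -2334221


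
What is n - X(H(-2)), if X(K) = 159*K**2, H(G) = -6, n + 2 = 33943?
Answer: 28217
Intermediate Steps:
n = 33941 (n = -2 + 33943 = 33941)
n - X(H(-2)) = 33941 - 159*(-6)**2 = 33941 - 159*36 = 33941 - 1*5724 = 33941 - 5724 = 28217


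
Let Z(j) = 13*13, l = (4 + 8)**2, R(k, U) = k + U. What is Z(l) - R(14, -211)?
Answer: 366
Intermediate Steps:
R(k, U) = U + k
l = 144 (l = 12**2 = 144)
Z(j) = 169
Z(l) - R(14, -211) = 169 - (-211 + 14) = 169 - 1*(-197) = 169 + 197 = 366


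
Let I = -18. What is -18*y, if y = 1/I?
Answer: 1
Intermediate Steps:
y = -1/18 (y = 1/(-18) = -1/18 ≈ -0.055556)
-18*y = -18*(-1/18) = 1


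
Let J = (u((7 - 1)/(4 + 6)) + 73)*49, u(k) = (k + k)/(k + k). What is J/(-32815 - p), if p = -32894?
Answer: 3626/79 ≈ 45.899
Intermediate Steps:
u(k) = 1 (u(k) = (2*k)/((2*k)) = (2*k)*(1/(2*k)) = 1)
J = 3626 (J = (1 + 73)*49 = 74*49 = 3626)
J/(-32815 - p) = 3626/(-32815 - 1*(-32894)) = 3626/(-32815 + 32894) = 3626/79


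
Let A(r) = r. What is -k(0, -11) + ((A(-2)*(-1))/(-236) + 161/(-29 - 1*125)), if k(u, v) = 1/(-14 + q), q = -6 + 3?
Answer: -10979/11033 ≈ -0.99511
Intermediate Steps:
q = -3
k(u, v) = -1/17 (k(u, v) = 1/(-14 - 3) = 1/(-17) = -1/17)
-k(0, -11) + ((A(-2)*(-1))/(-236) + 161/(-29 - 1*125)) = -1*(-1/17) + (-2*(-1)/(-236) + 161/(-29 - 1*125)) = 1/17 + (2*(-1/236) + 161/(-29 - 125)) = 1/17 + (-1/118 + 161/(-154)) = 1/17 + (-1/118 + 161*(-1/154)) = 1/17 + (-1/118 - 23/22) = 1/17 - 684/649 = -10979/11033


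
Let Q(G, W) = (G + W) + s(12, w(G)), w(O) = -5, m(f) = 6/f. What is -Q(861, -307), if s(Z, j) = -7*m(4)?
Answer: -1087/2 ≈ -543.50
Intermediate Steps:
s(Z, j) = -21/2 (s(Z, j) = -42/4 = -7*3/2 = -21/2)
Q(G, W) = -21/2 + G + W (Q(G, W) = (G + W) - 21/2 = -21/2 + G + W)
-Q(861, -307) = -(-21/2 + 861 - 307) = -1*1087/2 = -1087/2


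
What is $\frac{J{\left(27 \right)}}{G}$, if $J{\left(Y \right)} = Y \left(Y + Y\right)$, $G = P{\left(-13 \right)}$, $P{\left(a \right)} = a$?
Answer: $- \frac{1458}{13} \approx -112.15$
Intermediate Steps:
$G = -13$
$J{\left(Y \right)} = 2 Y^{2}$ ($J{\left(Y \right)} = Y 2 Y = 2 Y^{2}$)
$\frac{J{\left(27 \right)}}{G} = \frac{2 \cdot 27^{2}}{-13} = 2 \cdot 729 \left(- \frac{1}{13}\right) = 1458 \left(- \frac{1}{13}\right) = - \frac{1458}{13}$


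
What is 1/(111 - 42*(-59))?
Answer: 1/2589 ≈ 0.00038625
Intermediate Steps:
1/(111 - 42*(-59)) = 1/(111 + 2478) = 1/2589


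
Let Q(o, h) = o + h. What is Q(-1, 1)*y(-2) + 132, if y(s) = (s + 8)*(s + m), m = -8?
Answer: 132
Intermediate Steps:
Q(o, h) = h + o
y(s) = (-8 + s)*(8 + s) (y(s) = (s + 8)*(s - 8) = (8 + s)*(-8 + s) = (-8 + s)*(8 + s))
Q(-1, 1)*y(-2) + 132 = (1 - 1)*(-64 + (-2)²) + 132 = 0*(-64 + 4) + 132 = 0*(-60) + 132 = 0 + 132 = 132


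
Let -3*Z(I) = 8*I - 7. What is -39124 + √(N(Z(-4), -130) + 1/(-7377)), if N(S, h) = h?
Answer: -39124 + I*√7074624147/7377 ≈ -39124.0 + 11.402*I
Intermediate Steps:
Z(I) = 7/3 - 8*I/3 (Z(I) = -(8*I - 7)/3 = -(-7 + 8*I)/3 = 7/3 - 8*I/3)
-39124 + √(N(Z(-4), -130) + 1/(-7377)) = -39124 + √(-130 + 1/(-7377)) = -39124 + √(-130 - 1/7377) = -39124 + √(-959011/7377) = -39124 + I*√7074624147/7377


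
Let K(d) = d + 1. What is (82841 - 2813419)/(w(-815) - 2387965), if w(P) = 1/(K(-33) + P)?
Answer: 1156399783/1011303178 ≈ 1.1435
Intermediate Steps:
K(d) = 1 + d
w(P) = 1/(-32 + P) (w(P) = 1/((1 - 33) + P) = 1/(-32 + P))
(82841 - 2813419)/(w(-815) - 2387965) = (82841 - 2813419)/(1/(-32 - 815) - 2387965) = -2730578/(1/(-847) - 2387965) = -2730578/(-1/847 - 2387965) = -2730578/(-2022606356/847) = -2730578*(-847/2022606356) = 1156399783/1011303178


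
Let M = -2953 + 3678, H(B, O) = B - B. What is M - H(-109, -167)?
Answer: 725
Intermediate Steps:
H(B, O) = 0
M = 725
M - H(-109, -167) = 725 - 1*0 = 725 + 0 = 725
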